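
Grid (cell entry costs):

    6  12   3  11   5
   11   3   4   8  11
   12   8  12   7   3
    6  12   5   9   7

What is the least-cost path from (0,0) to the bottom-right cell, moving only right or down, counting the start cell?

Best path: r0c0 → r1c0 → r1c1 → r1c2 → r1c3 → r2c3 → r2c4 → r3c4
Cost: 6 + 11 + 3 + 4 + 8 + 7 + 3 + 7 = 49
(Top row then right column would cost 58.)

49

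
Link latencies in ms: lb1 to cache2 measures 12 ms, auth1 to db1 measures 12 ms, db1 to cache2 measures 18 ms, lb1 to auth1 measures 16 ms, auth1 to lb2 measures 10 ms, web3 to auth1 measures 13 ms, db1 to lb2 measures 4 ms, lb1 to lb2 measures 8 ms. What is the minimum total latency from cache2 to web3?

41

Paths from cache2 to web3:
cache2 → lb1 → auth1 → web3: 12 + 16 + 13 = 41
cache2 → lb1 → lb2 → db1 → auth1 → web3: 12 + 8 + 4 + 12 + 13 = 49
cache2 → db1 → lb2 → auth1 → web3: 18 + 4 + 10 + 13 = 45
cache2 → lb1 → lb2 → auth1 → web3: 12 + 8 + 10 + 13 = 43
cache2 → db1 → lb2 → lb1 → auth1 → web3: 18 + 4 + 8 + 16 + 13 = 59
cache2 → db1 → auth1 → web3: 18 + 12 + 13 = 43
Shortest: 41 ms.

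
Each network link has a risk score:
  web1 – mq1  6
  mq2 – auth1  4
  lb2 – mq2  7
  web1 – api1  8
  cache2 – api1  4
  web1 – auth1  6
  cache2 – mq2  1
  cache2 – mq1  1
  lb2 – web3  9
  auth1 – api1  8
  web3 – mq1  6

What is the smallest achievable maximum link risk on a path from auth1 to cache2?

Some routes from auth1 to cache2:
auth1 -> api1 -> cache2: max(8, 4) = 8
auth1 -> mq2 -> cache2: max(4, 1) = 4
auth1 -> mq2 -> lb2 -> web3 -> mq1 -> cache2: max(4, 7, 9, 6, 1) = 9
auth1 -> web1 -> mq1 -> cache2: max(6, 6, 1) = 6
auth1 -> api1 -> web1 -> mq1 -> cache2: max(8, 8, 6, 1) = 8
auth1 -> web1 -> api1 -> cache2: max(6, 8, 4) = 8
Best route has worst link 4.

4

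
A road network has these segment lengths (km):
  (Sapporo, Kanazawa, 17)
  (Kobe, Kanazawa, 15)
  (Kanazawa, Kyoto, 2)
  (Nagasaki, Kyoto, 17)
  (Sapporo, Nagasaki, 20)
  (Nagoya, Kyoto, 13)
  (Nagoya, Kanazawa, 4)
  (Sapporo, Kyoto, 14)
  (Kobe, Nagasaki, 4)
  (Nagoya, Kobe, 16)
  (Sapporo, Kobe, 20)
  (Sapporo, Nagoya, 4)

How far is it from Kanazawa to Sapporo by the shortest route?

A few of the Kanazawa→Sapporo routes:
Kanazawa - Nagoya - Kyoto - Sapporo: 4 + 13 + 14 = 31
Kanazawa - Sapporo: 17
Kanazawa - Kyoto - Nagoya - Sapporo: 2 + 13 + 4 = 19
Kanazawa - Kyoto - Sapporo: 2 + 14 = 16
Kanazawa - Nagoya - Sapporo: 4 + 4 = 8
Best route has total 8 km.

8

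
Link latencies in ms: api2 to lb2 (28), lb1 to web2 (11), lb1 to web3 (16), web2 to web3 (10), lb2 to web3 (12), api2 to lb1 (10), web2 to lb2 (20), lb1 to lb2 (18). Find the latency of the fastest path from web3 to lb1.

Checking several routes:
web3 - lb2 - lb1: 12 + 18 = 30
web3 - web2 - lb1: 10 + 11 = 21
web3 - lb1: 16
The minimum is 16 ms.

16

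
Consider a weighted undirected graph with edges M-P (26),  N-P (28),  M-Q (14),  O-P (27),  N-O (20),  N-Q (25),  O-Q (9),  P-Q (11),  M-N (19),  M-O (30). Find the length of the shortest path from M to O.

Comparing a few candidate routes:
M -> Q -> O: 14 + 9 = 23
M -> O: 30
M -> P -> Q -> O: 26 + 11 + 9 = 46
M -> N -> O: 19 + 20 = 39
The minimum is 23.

23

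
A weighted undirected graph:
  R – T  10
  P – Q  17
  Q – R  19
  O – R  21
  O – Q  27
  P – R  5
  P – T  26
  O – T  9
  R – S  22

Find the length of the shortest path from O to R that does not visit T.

21

Candidate routes:
O→Q→P→R: 27 + 17 + 5 = 49
O→R: 21
O→Q→R: 27 + 19 = 46
Best route has total 21.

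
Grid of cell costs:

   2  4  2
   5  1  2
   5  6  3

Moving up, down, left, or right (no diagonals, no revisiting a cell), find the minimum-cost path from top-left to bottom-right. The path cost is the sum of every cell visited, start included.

12

Path [0,0] [0,1] [1,1] [1,2] [2,2]: 2 + 4 + 1 + 2 + 3 = 12.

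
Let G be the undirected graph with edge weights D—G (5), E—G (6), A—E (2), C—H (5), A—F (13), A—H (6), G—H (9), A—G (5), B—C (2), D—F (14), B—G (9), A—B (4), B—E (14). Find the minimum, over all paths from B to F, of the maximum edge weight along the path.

13

Checking several routes:
B - G - A - F: max(9, 5, 13) = 13
B - G - H - A - F: max(9, 9, 6, 13) = 13
B - G - E - A - F: max(9, 6, 2, 13) = 13
Best route has worst link 13.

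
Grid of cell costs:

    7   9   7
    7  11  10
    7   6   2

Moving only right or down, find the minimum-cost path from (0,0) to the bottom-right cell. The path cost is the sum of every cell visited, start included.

29

Best path: (0,0) (1,0) (2,0) (2,1) (2,2)
Cost: 7 + 7 + 7 + 6 + 2 = 29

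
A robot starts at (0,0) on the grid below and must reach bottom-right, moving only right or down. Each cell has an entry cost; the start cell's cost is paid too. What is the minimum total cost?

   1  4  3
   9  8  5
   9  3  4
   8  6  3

One optimal route is [0,0] -> [0,1] -> [0,2] -> [1,2] -> [2,2] -> [3,2].
Its cost is 1 + 4 + 3 + 5 + 4 + 3 = 20.

20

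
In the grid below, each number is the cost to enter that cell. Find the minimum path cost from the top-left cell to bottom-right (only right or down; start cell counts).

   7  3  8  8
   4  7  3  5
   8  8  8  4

Path r0c0 -> r0c1 -> r1c1 -> r1c2 -> r1c3 -> r2c3: 7 + 3 + 7 + 3 + 5 + 4 = 29.

29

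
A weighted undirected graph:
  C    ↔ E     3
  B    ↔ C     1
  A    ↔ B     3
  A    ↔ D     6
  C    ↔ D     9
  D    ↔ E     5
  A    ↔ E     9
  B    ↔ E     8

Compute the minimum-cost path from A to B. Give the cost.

Comparing a few candidate routes:
A → D → E → C → B: 6 + 5 + 3 + 1 = 15
A → E → C → B: 9 + 3 + 1 = 13
A → B: 3
Best route has total 3.

3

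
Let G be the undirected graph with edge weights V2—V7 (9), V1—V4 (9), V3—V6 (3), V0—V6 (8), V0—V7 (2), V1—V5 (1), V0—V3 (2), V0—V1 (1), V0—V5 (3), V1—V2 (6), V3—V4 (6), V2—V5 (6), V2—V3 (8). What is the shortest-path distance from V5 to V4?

10

A few of the V5→V4 routes:
V5-V0-V6-V3-V4: 3 + 8 + 3 + 6 = 20
V5-V0-V3-V4: 3 + 2 + 6 = 11
V5-V1-V0-V3-V4: 1 + 1 + 2 + 6 = 10
V5-V0-V1-V4: 3 + 1 + 9 = 13
V5-V1-V0-V6-V3-V4: 1 + 1 + 8 + 3 + 6 = 19
V5-V1-V4: 1 + 9 = 10
Shortest: 10.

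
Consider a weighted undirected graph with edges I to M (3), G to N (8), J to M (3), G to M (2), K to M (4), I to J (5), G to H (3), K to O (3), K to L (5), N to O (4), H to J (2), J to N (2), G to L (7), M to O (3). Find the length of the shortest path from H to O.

Some routes from H to O:
H-G-M-K-O: 3 + 2 + 4 + 3 = 12
H-J-N-O: 2 + 2 + 4 = 8
H-G-M-O: 3 + 2 + 3 = 8
H-J-M-O: 2 + 3 + 3 = 8
The minimum is 8.

8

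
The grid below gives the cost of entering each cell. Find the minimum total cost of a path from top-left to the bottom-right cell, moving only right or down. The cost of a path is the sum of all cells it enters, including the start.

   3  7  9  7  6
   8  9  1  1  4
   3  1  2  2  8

Best path: [0,0] [1,0] [2,0] [2,1] [2,2] [2,3] [2,4]
Cost: 3 + 8 + 3 + 1 + 2 + 2 + 8 = 27
For comparison, the top-then-right route costs 44.

27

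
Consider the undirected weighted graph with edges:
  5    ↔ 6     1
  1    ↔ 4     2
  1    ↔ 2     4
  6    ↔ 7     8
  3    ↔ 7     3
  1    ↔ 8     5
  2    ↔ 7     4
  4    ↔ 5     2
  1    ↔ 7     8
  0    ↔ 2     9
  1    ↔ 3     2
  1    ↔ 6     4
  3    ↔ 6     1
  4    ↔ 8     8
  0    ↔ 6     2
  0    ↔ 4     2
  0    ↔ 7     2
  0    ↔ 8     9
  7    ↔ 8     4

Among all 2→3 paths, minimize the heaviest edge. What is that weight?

4

Comparing a few candidate routes:
2 → 7 → 0 → 4 → 5 → 6 → 1 → 3: max(4, 2, 2, 2, 1, 4, 2) = 4
2 → 7 → 0 → 4 → 5 → 6 → 3: max(4, 2, 2, 2, 1, 1) = 4
2 → 7 → 0 → 4 → 1 → 6 → 3: max(4, 2, 2, 2, 4, 1) = 4
2 → 7 → 0 → 4 → 1 → 3: max(4, 2, 2, 2, 2) = 4
Smallest bottleneck: 4.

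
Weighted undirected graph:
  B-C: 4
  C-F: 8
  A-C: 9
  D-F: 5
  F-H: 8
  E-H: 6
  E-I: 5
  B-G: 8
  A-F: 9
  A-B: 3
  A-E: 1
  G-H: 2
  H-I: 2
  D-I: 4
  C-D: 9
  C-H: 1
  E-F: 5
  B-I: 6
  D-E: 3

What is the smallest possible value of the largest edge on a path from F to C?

Checking several routes:
F-D-I-E-A-B-C: max(5, 4, 5, 1, 3, 4) = 5
F-D-I-H-C: max(5, 4, 2, 1) = 5
F-D-E-A-B-C: max(5, 3, 1, 3, 4) = 5
F-D-E-I-H-C: max(5, 3, 5, 2, 1) = 5
F-E-I-H-C: max(5, 5, 2, 1) = 5
The minimum achievable maximum is 5.

5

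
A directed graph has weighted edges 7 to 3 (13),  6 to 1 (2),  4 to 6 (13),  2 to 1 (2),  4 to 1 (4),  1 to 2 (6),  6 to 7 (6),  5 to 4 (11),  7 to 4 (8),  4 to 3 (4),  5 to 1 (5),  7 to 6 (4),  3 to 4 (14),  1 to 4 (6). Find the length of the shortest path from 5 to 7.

Candidate routes:
5→1→4→6→7: 5 + 6 + 13 + 6 = 30
5→4→6→7: 11 + 13 + 6 = 30
The minimum is 30.

30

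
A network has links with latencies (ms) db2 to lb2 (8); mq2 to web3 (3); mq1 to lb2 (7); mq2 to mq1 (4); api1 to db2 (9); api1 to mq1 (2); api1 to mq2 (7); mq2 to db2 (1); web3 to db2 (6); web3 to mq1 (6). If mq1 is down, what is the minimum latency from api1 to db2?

8

Paths from api1 to db2 avoiding mq1:
api1 - mq2 - db2: 7 + 1 = 8
api1 - db2: 9
api1 - mq2 - web3 - db2: 7 + 3 + 6 = 16
Best route has total 8 ms.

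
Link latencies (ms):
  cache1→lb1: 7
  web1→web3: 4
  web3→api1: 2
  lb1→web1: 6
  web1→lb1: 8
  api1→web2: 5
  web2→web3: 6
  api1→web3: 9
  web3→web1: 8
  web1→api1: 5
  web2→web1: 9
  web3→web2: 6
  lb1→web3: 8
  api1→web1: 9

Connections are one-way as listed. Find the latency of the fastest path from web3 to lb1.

16

Paths from web3 to lb1:
web3→web2→web1→lb1: 6 + 9 + 8 = 23
web3→web1→lb1: 8 + 8 = 16
web3→api1→web2→web1→lb1: 2 + 5 + 9 + 8 = 24
web3→api1→web1→lb1: 2 + 9 + 8 = 19
Best route has total 16 ms.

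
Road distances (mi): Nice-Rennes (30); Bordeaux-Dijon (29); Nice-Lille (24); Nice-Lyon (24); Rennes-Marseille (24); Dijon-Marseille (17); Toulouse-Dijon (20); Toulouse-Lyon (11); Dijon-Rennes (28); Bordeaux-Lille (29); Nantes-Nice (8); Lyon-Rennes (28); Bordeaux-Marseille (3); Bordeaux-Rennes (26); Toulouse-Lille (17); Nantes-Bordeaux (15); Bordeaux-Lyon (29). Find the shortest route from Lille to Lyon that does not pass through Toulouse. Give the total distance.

48

A few of the Lille→Lyon routes:
Lille - Bordeaux - Lyon: 29 + 29 = 58
Lille - Bordeaux - Nantes - Nice - Lyon: 29 + 15 + 8 + 24 = 76
Lille - Nice - Lyon: 24 + 24 = 48
The minimum is 48 mi.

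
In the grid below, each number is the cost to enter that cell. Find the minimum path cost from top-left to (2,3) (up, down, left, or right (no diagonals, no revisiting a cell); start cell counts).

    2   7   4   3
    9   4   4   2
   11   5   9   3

Take r0c0 r0c1 r0c2 r0c3 r1c3 r2c3 for a total of 2 + 7 + 4 + 3 + 2 + 3 = 21.

21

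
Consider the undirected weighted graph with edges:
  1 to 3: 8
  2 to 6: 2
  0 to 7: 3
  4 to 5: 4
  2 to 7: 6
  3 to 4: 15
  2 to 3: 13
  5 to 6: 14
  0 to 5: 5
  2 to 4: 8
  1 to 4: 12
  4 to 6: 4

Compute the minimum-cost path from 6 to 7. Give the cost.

Comparing a few candidate routes:
6-2-4-5-0-7: 2 + 8 + 4 + 5 + 3 = 22
6-5-0-7: 14 + 5 + 3 = 22
6-2-7: 2 + 6 = 8
6-5-4-2-7: 14 + 4 + 8 + 6 = 32
6-4-2-7: 4 + 8 + 6 = 18
6-4-5-0-7: 4 + 4 + 5 + 3 = 16
Best route has total 8.

8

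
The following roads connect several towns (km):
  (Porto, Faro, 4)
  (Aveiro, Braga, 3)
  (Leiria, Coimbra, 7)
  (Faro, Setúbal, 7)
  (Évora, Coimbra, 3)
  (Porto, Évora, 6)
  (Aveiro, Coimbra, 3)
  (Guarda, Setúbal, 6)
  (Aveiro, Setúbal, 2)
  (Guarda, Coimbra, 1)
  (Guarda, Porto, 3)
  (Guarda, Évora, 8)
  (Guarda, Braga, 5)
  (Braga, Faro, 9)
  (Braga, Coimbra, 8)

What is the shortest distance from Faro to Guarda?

Comparing a few candidate routes:
Faro-Braga-Aveiro-Coimbra-Guarda: 9 + 3 + 3 + 1 = 16
Faro-Braga-Guarda: 9 + 5 = 14
Faro-Setúbal-Guarda: 7 + 6 = 13
Faro-Porto-Guarda: 4 + 3 = 7
Faro-Porto-Évora-Coimbra-Guarda: 4 + 6 + 3 + 1 = 14
Faro-Setúbal-Aveiro-Coimbra-Guarda: 7 + 2 + 3 + 1 = 13
Shortest: 7 km.

7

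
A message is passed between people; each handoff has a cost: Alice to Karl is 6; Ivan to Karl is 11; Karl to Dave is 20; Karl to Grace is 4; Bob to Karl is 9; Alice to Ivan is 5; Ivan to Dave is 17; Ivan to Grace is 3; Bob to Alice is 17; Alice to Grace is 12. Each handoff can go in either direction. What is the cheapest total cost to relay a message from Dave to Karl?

A few of the Dave→Karl routes:
Dave → Karl: 20
Dave → Ivan → Alice → Grace → Karl: 17 + 5 + 12 + 4 = 38
Dave → Ivan → Karl: 17 + 11 = 28
Dave → Ivan → Grace → Karl: 17 + 3 + 4 = 24
Dave → Ivan → Grace → Alice → Karl: 17 + 3 + 12 + 6 = 38
Dave → Ivan → Alice → Karl: 17 + 5 + 6 = 28
Best route has total 20.

20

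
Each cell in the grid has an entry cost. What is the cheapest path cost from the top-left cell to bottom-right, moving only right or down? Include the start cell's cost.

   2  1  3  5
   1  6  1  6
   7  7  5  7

Path [0,0] [0,1] [0,2] [1,2] [2,2] [2,3]: 2 + 1 + 3 + 1 + 5 + 7 = 19.

19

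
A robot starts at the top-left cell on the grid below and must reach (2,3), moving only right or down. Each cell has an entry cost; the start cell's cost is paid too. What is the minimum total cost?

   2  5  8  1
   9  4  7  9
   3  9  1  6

25

Cheapest: (0,0) → (0,1) → (1,1) → (1,2) → (2,2) → (2,3)
  2 + 5 + 4 + 7 + 1 + 6 = 25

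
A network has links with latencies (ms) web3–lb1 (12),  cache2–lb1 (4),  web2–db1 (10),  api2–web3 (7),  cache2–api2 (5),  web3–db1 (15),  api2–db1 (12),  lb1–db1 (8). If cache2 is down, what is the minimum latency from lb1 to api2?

19

Paths from lb1 to api2 avoiding cache2:
lb1 -> web3 -> db1 -> api2: 12 + 15 + 12 = 39
lb1 -> db1 -> web3 -> api2: 8 + 15 + 7 = 30
lb1 -> db1 -> api2: 8 + 12 = 20
lb1 -> web3 -> api2: 12 + 7 = 19
The minimum is 19 ms.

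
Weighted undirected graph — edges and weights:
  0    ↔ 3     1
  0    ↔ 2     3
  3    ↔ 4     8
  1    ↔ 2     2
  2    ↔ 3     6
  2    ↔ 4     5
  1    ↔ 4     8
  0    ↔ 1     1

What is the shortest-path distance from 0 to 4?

Some routes from 0 to 4:
0 → 1 → 2 → 4: 1 + 2 + 5 = 8
0 → 2 → 4: 3 + 5 = 8
0 → 1 → 4: 1 + 8 = 9
Best route has total 8.

8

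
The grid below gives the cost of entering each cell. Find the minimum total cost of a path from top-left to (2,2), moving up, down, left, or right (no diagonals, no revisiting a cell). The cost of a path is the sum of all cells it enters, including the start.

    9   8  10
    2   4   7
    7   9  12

34

Path r0c0 -> r1c0 -> r1c1 -> r1c2 -> r2c2: 9 + 2 + 4 + 7 + 12 = 34.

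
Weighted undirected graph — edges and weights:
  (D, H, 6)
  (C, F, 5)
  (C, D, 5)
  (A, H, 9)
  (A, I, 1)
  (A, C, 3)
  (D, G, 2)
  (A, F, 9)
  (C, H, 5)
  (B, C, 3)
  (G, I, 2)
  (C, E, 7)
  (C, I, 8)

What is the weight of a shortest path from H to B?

Comparing a few candidate routes:
H - A - C - B: 9 + 3 + 3 = 15
H - D - C - B: 6 + 5 + 3 = 14
H - C - B: 5 + 3 = 8
Best route has total 8.

8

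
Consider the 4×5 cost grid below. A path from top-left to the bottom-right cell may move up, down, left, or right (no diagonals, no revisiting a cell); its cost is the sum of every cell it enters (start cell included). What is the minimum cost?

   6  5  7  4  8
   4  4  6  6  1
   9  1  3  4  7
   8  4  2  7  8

35

Path (0,0) -> (1,0) -> (1,1) -> (2,1) -> (2,2) -> (3,2) -> (3,3) -> (3,4): 6 + 4 + 4 + 1 + 3 + 2 + 7 + 8 = 35.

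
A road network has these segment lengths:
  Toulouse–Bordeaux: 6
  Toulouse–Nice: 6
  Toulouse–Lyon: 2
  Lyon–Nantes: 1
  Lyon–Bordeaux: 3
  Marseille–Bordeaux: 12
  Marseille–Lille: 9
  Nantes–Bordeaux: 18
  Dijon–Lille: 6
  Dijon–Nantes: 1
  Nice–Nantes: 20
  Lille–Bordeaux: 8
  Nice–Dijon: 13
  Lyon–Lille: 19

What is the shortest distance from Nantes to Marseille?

Some routes from Nantes to Marseille:
Nantes-Dijon-Lille-Marseille: 1 + 6 + 9 = 16
Nantes-Lyon-Bordeaux-Lille-Marseille: 1 + 3 + 8 + 9 = 21
Nantes-Lyon-Toulouse-Bordeaux-Marseille: 1 + 2 + 6 + 12 = 21
Nantes-Lyon-Bordeaux-Marseille: 1 + 3 + 12 = 16
Best route has total 16.

16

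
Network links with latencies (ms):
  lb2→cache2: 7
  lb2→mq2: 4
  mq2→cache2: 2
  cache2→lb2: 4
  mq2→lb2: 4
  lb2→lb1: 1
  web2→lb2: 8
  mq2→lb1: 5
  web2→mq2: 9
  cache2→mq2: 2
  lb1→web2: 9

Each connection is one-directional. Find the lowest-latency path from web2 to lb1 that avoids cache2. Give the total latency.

Routes from web2 to lb1 avoiding cache2:
web2→lb2→mq2→lb1: 8 + 4 + 5 = 17
web2→mq2→lb1: 9 + 5 = 14
web2→mq2→lb2→lb1: 9 + 4 + 1 = 14
web2→lb2→lb1: 8 + 1 = 9
Best route has total 9 ms.

9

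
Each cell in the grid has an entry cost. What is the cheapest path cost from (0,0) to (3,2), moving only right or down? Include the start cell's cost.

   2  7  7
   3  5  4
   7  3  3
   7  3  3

One optimal route is r0c0 r1c0 r1c1 r2c1 r2c2 r3c2.
Its cost is 2 + 3 + 5 + 3 + 3 + 3 = 19.

19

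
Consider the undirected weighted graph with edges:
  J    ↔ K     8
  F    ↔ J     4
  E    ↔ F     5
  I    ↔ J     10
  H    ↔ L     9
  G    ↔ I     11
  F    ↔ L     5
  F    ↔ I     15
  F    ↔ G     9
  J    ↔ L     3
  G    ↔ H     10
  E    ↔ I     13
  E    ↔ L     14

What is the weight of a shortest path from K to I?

A few of the K→I routes:
K → J → F → E → I: 8 + 4 + 5 + 13 = 30
K → J → L → F → I: 8 + 3 + 5 + 15 = 31
K → J → F → I: 8 + 4 + 15 = 27
K → J → I: 8 + 10 = 18
Best route has total 18.

18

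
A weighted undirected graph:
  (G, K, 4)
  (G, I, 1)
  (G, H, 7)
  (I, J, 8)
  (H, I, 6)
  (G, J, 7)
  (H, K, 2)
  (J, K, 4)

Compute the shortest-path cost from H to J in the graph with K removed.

Some routes from H to J avoiding K:
H - I - J: 6 + 8 = 14
H - G - J: 7 + 7 = 14
H - I - G - J: 6 + 1 + 7 = 14
Best route has total 14.

14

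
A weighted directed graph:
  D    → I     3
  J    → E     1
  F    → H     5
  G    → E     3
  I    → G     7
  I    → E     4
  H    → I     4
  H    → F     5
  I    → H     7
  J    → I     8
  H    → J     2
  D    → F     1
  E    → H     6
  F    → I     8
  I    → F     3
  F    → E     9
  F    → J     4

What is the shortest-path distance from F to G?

Checking several routes:
F→I→G: 8 + 7 = 15
F→H→I→G: 5 + 4 + 7 = 16
F→J→I→G: 4 + 8 + 7 = 19
The minimum is 15.

15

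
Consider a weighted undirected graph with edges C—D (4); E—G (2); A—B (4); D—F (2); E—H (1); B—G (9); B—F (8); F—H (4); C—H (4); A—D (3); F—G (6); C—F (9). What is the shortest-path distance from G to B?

9

Some routes from G to B:
G → E → H → F → B: 2 + 1 + 4 + 8 = 15
G → B: 9
G → F → B: 6 + 8 = 14
The minimum is 9.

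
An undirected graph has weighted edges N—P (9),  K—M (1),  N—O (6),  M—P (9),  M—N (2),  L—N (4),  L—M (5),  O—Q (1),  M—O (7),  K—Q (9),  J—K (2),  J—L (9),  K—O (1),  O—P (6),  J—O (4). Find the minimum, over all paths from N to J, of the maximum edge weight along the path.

2

Checking several routes:
N-O-K-J: max(6, 1, 2) = 6
N-M-K-O-J: max(2, 1, 1, 4) = 4
N-M-K-J: max(2, 1, 2) = 2
N-L-M-K-O-J: max(4, 5, 1, 1, 4) = 5
N-L-M-K-J: max(4, 5, 1, 2) = 5
N-O-J: max(6, 4) = 6
Smallest bottleneck: 2.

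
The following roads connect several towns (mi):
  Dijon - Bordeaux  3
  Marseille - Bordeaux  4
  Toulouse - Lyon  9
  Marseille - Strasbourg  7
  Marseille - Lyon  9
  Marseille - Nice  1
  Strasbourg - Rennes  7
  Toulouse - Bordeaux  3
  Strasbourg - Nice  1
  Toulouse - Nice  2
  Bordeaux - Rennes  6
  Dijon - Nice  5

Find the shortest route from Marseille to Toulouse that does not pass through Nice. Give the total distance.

7

Candidate routes:
Marseille-Bordeaux-Toulouse: 4 + 3 = 7
Marseille-Lyon-Toulouse: 9 + 9 = 18
Marseille-Strasbourg-Rennes-Bordeaux-Toulouse: 7 + 7 + 6 + 3 = 23
Best route has total 7 mi.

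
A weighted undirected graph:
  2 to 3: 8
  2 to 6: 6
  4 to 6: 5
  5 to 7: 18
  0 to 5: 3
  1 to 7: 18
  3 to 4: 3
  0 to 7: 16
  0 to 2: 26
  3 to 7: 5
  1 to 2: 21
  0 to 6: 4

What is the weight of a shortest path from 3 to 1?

Some routes from 3 to 1:
3 -> 2 -> 1: 8 + 21 = 29
3 -> 4 -> 6 -> 0 -> 7 -> 1: 3 + 5 + 4 + 16 + 18 = 46
3 -> 4 -> 6 -> 0 -> 5 -> 7 -> 1: 3 + 5 + 4 + 3 + 18 + 18 = 51
3 -> 7 -> 0 -> 6 -> 2 -> 1: 5 + 16 + 4 + 6 + 21 = 52
3 -> 4 -> 6 -> 2 -> 1: 3 + 5 + 6 + 21 = 35
3 -> 7 -> 1: 5 + 18 = 23
The minimum is 23.

23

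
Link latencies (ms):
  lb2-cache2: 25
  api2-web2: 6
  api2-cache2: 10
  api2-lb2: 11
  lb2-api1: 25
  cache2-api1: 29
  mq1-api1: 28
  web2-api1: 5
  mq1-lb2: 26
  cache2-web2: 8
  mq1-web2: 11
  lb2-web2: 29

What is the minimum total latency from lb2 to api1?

22

Comparing a few candidate routes:
lb2→cache2→web2→api1: 25 + 8 + 5 = 38
lb2→mq1→web2→api1: 26 + 11 + 5 = 42
lb2→web2→api1: 29 + 5 = 34
lb2→api2→cache2→web2→api1: 11 + 10 + 8 + 5 = 34
lb2→api2→web2→api1: 11 + 6 + 5 = 22
lb2→api1: 25
Shortest: 22 ms.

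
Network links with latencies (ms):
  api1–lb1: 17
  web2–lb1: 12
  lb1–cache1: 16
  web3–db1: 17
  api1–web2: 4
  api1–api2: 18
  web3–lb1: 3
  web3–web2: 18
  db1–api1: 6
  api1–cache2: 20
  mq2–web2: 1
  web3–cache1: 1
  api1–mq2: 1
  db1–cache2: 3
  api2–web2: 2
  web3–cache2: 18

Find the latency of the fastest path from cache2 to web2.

Comparing a few candidate routes:
cache2 -> api1 -> web2: 20 + 4 = 24
cache2 -> db1 -> api1 -> mq2 -> web2: 3 + 6 + 1 + 1 = 11
cache2 -> api1 -> mq2 -> web2: 20 + 1 + 1 = 22
cache2 -> db1 -> api1 -> api2 -> web2: 3 + 6 + 18 + 2 = 29
cache2 -> web3 -> lb1 -> web2: 18 + 3 + 12 = 33
cache2 -> db1 -> api1 -> web2: 3 + 6 + 4 = 13
Best route has total 11 ms.

11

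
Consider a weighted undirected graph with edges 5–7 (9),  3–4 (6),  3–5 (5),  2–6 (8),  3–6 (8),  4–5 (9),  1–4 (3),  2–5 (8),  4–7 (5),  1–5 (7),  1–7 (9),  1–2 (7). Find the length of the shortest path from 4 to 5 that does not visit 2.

9

Checking several routes:
4 -> 1 -> 5: 3 + 7 = 10
4 -> 5: 9
4 -> 3 -> 5: 6 + 5 = 11
4 -> 7 -> 5: 5 + 9 = 14
Best route has total 9.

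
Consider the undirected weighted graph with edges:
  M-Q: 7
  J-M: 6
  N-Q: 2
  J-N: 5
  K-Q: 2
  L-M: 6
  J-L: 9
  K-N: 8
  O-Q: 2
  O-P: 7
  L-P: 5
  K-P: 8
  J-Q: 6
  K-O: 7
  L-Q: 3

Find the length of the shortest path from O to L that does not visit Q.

12

A few of the O→L routes:
O-K-P-L: 7 + 8 + 5 = 20
O-P-L: 7 + 5 = 12
O-K-N-J-L: 7 + 8 + 5 + 9 = 29
The minimum is 12.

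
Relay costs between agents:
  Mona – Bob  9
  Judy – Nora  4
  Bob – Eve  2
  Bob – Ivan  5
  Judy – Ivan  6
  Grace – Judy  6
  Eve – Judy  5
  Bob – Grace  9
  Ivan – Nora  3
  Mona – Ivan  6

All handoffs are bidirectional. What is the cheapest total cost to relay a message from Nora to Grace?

10

A few of the Nora→Grace routes:
Nora - Ivan - Bob - Grace: 3 + 5 + 9 = 17
Nora - Judy - Grace: 4 + 6 = 10
Nora - Ivan - Judy - Grace: 3 + 6 + 6 = 15
Best route has total 10.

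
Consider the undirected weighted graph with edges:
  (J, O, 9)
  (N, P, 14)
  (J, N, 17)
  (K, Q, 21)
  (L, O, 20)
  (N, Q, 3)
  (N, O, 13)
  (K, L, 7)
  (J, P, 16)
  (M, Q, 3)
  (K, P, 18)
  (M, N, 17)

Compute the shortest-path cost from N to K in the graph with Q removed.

Checking several routes:
N→J→O→L→K: 17 + 9 + 20 + 7 = 53
N→O→J→P→K: 13 + 9 + 16 + 18 = 56
N→O→L→K: 13 + 20 + 7 = 40
N→P→K: 14 + 18 = 32
N→J→P→K: 17 + 16 + 18 = 51
The minimum is 32.

32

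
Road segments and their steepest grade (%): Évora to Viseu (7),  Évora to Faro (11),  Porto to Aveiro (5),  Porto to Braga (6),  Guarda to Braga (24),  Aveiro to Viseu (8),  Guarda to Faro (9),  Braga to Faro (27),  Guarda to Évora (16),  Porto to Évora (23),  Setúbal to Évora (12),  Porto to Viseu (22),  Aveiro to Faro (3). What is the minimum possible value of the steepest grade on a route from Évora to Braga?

Some routes from Évora to Braga:
Évora→Guarda→Faro→Aveiro→Porto→Braga: max(16, 9, 3, 5, 6) = 16
Évora→Guarda→Faro→Aveiro→Viseu→Porto→Braga: max(16, 9, 3, 8, 22, 6) = 22
Évora→Viseu→Aveiro→Porto→Braga: max(7, 8, 5, 6) = 8
Évora→Faro→Aveiro→Porto→Braga: max(11, 3, 5, 6) = 11
Évora→Faro→Aveiro→Viseu→Porto→Braga: max(11, 3, 8, 22, 6) = 22
Smallest bottleneck: 8%.

8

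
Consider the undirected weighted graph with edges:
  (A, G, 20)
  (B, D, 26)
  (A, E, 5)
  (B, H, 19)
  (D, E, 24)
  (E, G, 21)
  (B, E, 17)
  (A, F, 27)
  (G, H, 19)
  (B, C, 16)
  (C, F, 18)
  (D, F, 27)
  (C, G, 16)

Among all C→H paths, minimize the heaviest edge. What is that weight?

19

Checking several routes:
C -> B -> E -> A -> G -> H: max(16, 17, 5, 20, 19) = 20
C -> B -> E -> G -> H: max(16, 17, 21, 19) = 21
C -> B -> H: max(16, 19) = 19
C -> G -> H: max(16, 19) = 19
C -> G -> E -> B -> H: max(16, 21, 17, 19) = 21
C -> G -> A -> E -> B -> H: max(16, 20, 5, 17, 19) = 20
Smallest bottleneck: 19.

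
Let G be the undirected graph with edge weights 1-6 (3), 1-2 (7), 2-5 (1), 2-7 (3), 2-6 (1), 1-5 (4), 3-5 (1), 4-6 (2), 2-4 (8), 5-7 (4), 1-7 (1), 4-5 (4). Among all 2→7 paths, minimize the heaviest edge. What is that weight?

Some routes from 2 to 7:
2-7: max(3) = 3
2-6-4-5-7: max(1, 2, 4, 4) = 4
2-6-1-7: max(1, 3, 1) = 3
Smallest bottleneck: 3.

3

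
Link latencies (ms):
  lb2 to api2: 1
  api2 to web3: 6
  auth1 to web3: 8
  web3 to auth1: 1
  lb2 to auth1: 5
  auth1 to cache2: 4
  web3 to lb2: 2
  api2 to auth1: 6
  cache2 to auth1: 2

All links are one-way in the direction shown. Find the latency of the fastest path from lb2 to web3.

7

Candidate routes:
lb2 -> api2 -> auth1 -> web3: 1 + 6 + 8 = 15
lb2 -> api2 -> web3: 1 + 6 = 7
lb2 -> auth1 -> web3: 5 + 8 = 13
Shortest: 7 ms.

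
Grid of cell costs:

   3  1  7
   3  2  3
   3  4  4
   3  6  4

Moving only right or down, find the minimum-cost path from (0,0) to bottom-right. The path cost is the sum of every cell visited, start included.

Best path: [0,0]→[0,1]→[1,1]→[1,2]→[2,2]→[3,2]
Cost: 3 + 1 + 2 + 3 + 4 + 4 = 17

17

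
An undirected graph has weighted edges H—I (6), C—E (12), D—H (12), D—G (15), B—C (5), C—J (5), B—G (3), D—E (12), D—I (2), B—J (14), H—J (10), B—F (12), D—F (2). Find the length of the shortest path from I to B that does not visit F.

Some routes from I to B avoiding F:
I - H - J - C - B: 6 + 10 + 5 + 5 = 26
I - D - G - B: 2 + 15 + 3 = 20
I - D - H - J - C - B: 2 + 12 + 10 + 5 + 5 = 34
I - D - E - C - B: 2 + 12 + 12 + 5 = 31
I - H - J - B: 6 + 10 + 14 = 30
I - H - D - G - B: 6 + 12 + 15 + 3 = 36
Shortest: 20.

20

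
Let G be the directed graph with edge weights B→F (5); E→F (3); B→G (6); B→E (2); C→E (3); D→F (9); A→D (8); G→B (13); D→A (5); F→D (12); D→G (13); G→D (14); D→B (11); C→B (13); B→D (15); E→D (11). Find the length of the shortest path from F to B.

23

Paths from F to B:
F -> D -> B: 12 + 11 = 23
F -> D -> G -> B: 12 + 13 + 13 = 38
Best route has total 23.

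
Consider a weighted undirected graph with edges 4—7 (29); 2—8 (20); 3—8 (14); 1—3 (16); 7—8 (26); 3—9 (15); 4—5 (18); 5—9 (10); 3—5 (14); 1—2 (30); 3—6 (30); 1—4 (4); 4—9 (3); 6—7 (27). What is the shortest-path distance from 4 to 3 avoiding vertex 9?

20

A few of the 4→3 routes:
4 - 1 - 2 - 8 - 3: 4 + 30 + 20 + 14 = 68
4 - 5 - 3: 18 + 14 = 32
4 - 1 - 3: 4 + 16 = 20
4 - 7 - 8 - 3: 29 + 26 + 14 = 69
4 - 7 - 6 - 3: 29 + 27 + 30 = 86
The minimum is 20.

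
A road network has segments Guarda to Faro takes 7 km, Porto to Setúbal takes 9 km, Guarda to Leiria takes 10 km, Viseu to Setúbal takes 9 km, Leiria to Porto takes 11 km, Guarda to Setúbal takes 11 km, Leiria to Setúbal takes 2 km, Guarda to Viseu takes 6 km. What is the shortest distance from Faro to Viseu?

Routes from Faro to Viseu:
Faro -> Guarda -> Leiria -> Porto -> Setúbal -> Viseu: 7 + 10 + 11 + 9 + 9 = 46
Faro -> Guarda -> Setúbal -> Viseu: 7 + 11 + 9 = 27
Faro -> Guarda -> Viseu: 7 + 6 = 13
Faro -> Guarda -> Leiria -> Setúbal -> Viseu: 7 + 10 + 2 + 9 = 28
The minimum is 13 km.

13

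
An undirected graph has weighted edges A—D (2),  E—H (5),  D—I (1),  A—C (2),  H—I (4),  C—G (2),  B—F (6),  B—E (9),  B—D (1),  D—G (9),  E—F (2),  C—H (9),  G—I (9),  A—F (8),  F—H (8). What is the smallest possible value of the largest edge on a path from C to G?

2

Checking several routes:
C-A-D-I-G: max(2, 2, 1, 9) = 9
C-A-D-B-F-H-I-G: max(2, 2, 1, 6, 8, 4, 9) = 9
C-A-D-B-F-E-H-I-G: max(2, 2, 1, 6, 2, 5, 4, 9) = 9
C-A-D-B-E-H-I-G: max(2, 2, 1, 9, 5, 4, 9) = 9
C-G: max(2) = 2
C-A-D-B-E-F-H-I-G: max(2, 2, 1, 9, 2, 8, 4, 9) = 9
Smallest bottleneck: 2.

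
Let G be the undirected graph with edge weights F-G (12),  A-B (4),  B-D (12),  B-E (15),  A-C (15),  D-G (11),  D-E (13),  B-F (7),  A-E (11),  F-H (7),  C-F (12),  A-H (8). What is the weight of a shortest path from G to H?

Comparing a few candidate routes:
G → F → B → A → H: 12 + 7 + 4 + 8 = 31
G → F → C → A → H: 12 + 12 + 15 + 8 = 47
G → D → B → F → H: 11 + 12 + 7 + 7 = 37
G → F → H: 12 + 7 = 19
G → D → E → A → H: 11 + 13 + 11 + 8 = 43
G → D → B → A → H: 11 + 12 + 4 + 8 = 35
The minimum is 19.

19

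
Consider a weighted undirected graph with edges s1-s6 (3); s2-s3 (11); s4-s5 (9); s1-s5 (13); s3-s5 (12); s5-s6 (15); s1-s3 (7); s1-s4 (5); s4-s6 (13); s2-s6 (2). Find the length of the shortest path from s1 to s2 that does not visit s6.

18

Candidate routes:
s1-s3-s2: 7 + 11 = 18
s1-s5-s3-s2: 13 + 12 + 11 = 36
s1-s4-s5-s3-s2: 5 + 9 + 12 + 11 = 37
Best route has total 18.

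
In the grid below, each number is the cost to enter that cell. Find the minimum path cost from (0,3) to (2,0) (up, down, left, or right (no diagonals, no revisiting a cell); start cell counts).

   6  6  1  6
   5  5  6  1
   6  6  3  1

Best path: (0,3) (1,3) (2,3) (2,2) (2,1) (2,0)
Cost: 6 + 1 + 1 + 3 + 6 + 6 = 23

23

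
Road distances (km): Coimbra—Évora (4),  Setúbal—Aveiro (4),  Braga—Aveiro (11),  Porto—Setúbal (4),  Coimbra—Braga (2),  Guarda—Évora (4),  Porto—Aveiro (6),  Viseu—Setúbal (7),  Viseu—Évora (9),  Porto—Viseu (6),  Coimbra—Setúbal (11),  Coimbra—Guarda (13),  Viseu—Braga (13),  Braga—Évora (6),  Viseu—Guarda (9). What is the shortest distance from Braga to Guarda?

Some routes from Braga to Guarda:
Braga -> Évora -> Guarda: 6 + 4 = 10
Braga -> Viseu -> Guarda: 13 + 9 = 22
Braga -> Évora -> Coimbra -> Guarda: 6 + 4 + 13 = 23
Braga -> Coimbra -> Guarda: 2 + 13 = 15
Braga -> Coimbra -> Évora -> Guarda: 2 + 4 + 4 = 10
Best route has total 10 km.

10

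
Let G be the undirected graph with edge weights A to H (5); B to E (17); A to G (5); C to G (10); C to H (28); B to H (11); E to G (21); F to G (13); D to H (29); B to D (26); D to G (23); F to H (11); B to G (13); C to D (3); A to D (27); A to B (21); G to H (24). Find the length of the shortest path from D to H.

A few of the D→H routes:
D → H: 29
D → C → G → A → H: 3 + 10 + 5 + 5 = 23
D → C → H: 3 + 28 = 31
The minimum is 23.

23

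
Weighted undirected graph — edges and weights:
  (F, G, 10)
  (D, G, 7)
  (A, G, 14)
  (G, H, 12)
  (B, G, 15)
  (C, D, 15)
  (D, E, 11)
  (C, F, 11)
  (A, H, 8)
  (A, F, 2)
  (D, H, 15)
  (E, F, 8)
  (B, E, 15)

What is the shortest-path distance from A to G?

Comparing a few candidate routes:
A→F→G: 2 + 10 = 12
A→H→D→G: 8 + 15 + 7 = 30
A→H→G: 8 + 12 = 20
A→G: 14
A→F→E→D→G: 2 + 8 + 11 + 7 = 28
The minimum is 12.

12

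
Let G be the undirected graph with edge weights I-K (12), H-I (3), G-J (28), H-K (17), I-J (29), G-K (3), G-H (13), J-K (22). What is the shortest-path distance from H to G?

13

Comparing a few candidate routes:
H → I → J → G: 3 + 29 + 28 = 60
H → I → J → K → G: 3 + 29 + 22 + 3 = 57
H → G: 13
H → I → K → G: 3 + 12 + 3 = 18
H → K → G: 17 + 3 = 20
H → I → K → J → G: 3 + 12 + 22 + 28 = 65
Shortest: 13.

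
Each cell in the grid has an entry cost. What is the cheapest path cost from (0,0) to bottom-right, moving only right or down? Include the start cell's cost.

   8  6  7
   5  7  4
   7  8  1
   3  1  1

25

Cheapest: (0,0) (1,0) (2,0) (3,0) (3,1) (3,2)
  8 + 5 + 7 + 3 + 1 + 1 = 25
(Top row then right column would cost 27.)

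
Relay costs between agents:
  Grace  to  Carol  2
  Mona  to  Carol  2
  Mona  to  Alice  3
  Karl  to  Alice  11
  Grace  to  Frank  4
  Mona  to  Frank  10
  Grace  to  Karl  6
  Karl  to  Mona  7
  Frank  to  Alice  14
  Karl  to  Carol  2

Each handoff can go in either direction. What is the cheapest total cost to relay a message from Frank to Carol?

Checking several routes:
Frank→Mona→Carol: 10 + 2 = 12
Frank→Grace→Carol: 4 + 2 = 6
Frank→Grace→Karl→Carol: 4 + 6 + 2 = 12
Best route has total 6.

6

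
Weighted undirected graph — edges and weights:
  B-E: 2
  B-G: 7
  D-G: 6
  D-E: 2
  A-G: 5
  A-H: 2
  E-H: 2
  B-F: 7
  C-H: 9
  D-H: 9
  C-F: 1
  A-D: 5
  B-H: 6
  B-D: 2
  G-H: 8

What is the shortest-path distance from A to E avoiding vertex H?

7

Comparing a few candidate routes:
A - G - D - B - E: 5 + 6 + 2 + 2 = 15
A - G - B - E: 5 + 7 + 2 = 14
A - D - E: 5 + 2 = 7
A - G - D - E: 5 + 6 + 2 = 13
A - D - B - E: 5 + 2 + 2 = 9
Shortest: 7.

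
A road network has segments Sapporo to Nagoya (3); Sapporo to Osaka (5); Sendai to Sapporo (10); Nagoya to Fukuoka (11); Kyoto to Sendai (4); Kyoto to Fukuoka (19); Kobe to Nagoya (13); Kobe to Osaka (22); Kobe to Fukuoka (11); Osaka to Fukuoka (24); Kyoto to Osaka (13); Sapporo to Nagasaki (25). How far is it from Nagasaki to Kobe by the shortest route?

Some routes from Nagasaki to Kobe:
Nagasaki - Sapporo - Osaka - Kobe: 25 + 5 + 22 = 52
Nagasaki - Sapporo - Nagoya - Fukuoka - Kobe: 25 + 3 + 11 + 11 = 50
Nagasaki - Sapporo - Nagoya - Kobe: 25 + 3 + 13 = 41
Shortest: 41 mi.

41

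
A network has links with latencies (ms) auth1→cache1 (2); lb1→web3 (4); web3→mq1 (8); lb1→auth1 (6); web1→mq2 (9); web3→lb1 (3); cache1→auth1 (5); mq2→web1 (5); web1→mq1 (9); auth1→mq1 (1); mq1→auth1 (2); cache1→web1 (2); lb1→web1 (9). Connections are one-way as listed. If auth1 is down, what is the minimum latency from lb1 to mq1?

Candidate routes:
lb1 - web1 - mq1: 9 + 9 = 18
lb1 - web3 - mq1: 4 + 8 = 12
Shortest: 12 ms.

12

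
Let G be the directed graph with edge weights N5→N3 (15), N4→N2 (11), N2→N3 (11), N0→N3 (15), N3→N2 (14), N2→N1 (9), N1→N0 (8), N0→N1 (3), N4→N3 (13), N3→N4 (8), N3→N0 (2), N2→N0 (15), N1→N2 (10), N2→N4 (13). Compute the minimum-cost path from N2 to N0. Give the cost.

13

Paths from N2 to N0:
N2-N1-N0: 9 + 8 = 17
N2-N3-N0: 11 + 2 = 13
N2-N4-N3-N0: 13 + 13 + 2 = 28
N2-N0: 15
Shortest: 13.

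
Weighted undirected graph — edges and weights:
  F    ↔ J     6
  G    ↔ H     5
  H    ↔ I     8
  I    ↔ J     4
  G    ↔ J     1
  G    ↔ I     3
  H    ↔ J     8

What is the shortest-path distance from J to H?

6

Paths from J to H:
J → I → H: 4 + 8 = 12
J → G → H: 1 + 5 = 6
J → H: 8
J → G → I → H: 1 + 3 + 8 = 12
J → I → G → H: 4 + 3 + 5 = 12
The minimum is 6.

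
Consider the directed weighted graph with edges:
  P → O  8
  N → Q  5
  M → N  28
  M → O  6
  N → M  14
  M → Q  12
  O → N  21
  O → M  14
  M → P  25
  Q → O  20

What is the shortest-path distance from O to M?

Routes from O to M:
O - N - M: 21 + 14 = 35
O - M: 14
Shortest: 14.

14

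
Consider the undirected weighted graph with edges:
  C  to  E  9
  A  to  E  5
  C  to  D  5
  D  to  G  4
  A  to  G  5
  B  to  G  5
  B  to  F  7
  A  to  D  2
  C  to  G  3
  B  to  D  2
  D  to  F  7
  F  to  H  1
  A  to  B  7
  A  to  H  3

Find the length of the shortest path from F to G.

9

Comparing a few candidate routes:
F-B-D-G: 7 + 2 + 4 = 13
F-H-A-D-B-G: 1 + 3 + 2 + 2 + 5 = 13
F-H-A-D-G: 1 + 3 + 2 + 4 = 10
F-H-A-G: 1 + 3 + 5 = 9
F-D-G: 7 + 4 = 11
F-B-G: 7 + 5 = 12
Shortest: 9.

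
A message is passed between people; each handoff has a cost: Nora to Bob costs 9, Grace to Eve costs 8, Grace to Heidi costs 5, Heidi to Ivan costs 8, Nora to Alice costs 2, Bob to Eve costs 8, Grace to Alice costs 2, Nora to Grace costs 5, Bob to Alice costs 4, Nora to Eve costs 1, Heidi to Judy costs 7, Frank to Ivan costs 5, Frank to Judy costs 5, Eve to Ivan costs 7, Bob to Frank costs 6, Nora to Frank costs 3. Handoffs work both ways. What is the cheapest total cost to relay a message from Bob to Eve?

A few of the Bob→Eve routes:
Bob → Frank → Nora → Eve: 6 + 3 + 1 = 10
Bob → Eve: 8
Bob → Alice → Nora → Eve: 4 + 2 + 1 = 7
Shortest: 7.

7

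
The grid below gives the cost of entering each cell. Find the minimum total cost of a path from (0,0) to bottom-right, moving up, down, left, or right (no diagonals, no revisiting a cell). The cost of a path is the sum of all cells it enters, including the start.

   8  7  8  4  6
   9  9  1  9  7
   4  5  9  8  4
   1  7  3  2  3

Take [0,0] → [1,0] → [2,0] → [3,0] → [3,1] → [3,2] → [3,3] → [3,4] for a total of 8 + 9 + 4 + 1 + 7 + 3 + 2 + 3 = 37.

37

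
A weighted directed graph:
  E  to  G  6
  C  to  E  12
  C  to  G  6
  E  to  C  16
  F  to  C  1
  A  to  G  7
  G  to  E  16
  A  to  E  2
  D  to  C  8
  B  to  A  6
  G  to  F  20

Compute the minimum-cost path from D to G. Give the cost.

Routes from D to G:
D→C→E→G: 8 + 12 + 6 = 26
D→C→G: 8 + 6 = 14
Best route has total 14.

14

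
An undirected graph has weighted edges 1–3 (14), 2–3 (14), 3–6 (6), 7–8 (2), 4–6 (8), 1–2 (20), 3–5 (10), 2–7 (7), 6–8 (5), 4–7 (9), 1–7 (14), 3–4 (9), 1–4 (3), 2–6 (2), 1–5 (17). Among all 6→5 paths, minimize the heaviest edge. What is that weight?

10

Comparing a few candidate routes:
6→3→5: max(6, 10) = 10
6→4→7→1→3→5: max(8, 9, 14, 14, 10) = 14
6→2→7→4→3→5: max(2, 7, 9, 9, 10) = 10
6→4→3→5: max(8, 9, 10) = 10
6→8→7→4→3→5: max(5, 2, 9, 9, 10) = 10
6→4→7→2→3→5: max(8, 9, 7, 14, 10) = 14
The minimum achievable maximum is 10.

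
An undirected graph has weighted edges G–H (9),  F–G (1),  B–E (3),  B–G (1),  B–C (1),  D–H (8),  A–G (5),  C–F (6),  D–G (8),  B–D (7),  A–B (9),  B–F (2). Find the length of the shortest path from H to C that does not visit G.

16

Candidate routes:
H → D → B → C: 8 + 7 + 1 = 16
H → D → B → F → C: 8 + 7 + 2 + 6 = 23
Shortest: 16.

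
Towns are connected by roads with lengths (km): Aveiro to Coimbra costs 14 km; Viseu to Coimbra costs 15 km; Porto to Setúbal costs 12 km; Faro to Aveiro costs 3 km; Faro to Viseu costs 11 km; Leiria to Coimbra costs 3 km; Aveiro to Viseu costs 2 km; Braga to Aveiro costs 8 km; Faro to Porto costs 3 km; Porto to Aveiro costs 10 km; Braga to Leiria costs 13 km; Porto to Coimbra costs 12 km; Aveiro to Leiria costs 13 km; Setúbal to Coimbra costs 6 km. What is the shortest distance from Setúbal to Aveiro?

Comparing a few candidate routes:
Setúbal -> Coimbra -> Porto -> Faro -> Aveiro: 6 + 12 + 3 + 3 = 24
Setúbal -> Coimbra -> Viseu -> Aveiro: 6 + 15 + 2 = 23
Setúbal -> Coimbra -> Aveiro: 6 + 14 = 20
Setúbal -> Coimbra -> Leiria -> Aveiro: 6 + 3 + 13 = 22
Setúbal -> Porto -> Faro -> Aveiro: 12 + 3 + 3 = 18
Setúbal -> Porto -> Aveiro: 12 + 10 = 22
Best route has total 18 km.

18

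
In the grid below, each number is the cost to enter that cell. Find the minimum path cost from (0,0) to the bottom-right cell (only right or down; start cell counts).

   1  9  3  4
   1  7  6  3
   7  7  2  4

21

Path r0c0→r1c0→r1c1→r1c2→r2c2→r2c3: 1 + 1 + 7 + 6 + 2 + 4 = 21.
For comparison, the top-then-right route costs 24.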